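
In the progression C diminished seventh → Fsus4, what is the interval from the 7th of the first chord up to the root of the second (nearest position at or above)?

augmented fifth

The 7th of C diminished seventh is Bbb; the root of Fsus4 is F.
From Bbb to F: 8 semitones over a fifth = augmented.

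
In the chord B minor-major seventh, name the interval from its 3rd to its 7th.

augmented fifth

The chord tones of BmM7 (B minor-major seventh) are B D F♯ A♯.
That puts D below A♯.
D up to A♯ is 8 semitones, a half step wider than a perfect fifth, so the interval is augmented.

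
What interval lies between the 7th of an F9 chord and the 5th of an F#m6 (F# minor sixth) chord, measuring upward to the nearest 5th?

The 7th of F9 is Eb; the 5th of F#m6 (F# minor sixth) is C#.
6 letter names make it a sixth; at 10 semitones (a half step wider than major) the quality is augmented.

augmented 6th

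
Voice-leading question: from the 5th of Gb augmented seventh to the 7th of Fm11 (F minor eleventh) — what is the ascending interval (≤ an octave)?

Gb augmented seventh has D as its 5th, and Fm11 (F minor eleventh) has Eb as its 7th.
2 letter names make it a second; at 1 semitone (a half step narrower than major) the quality is minor.

minor second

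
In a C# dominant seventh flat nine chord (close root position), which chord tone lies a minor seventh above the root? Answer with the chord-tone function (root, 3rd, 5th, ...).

Spelling the chord: C#–E#–G#–B–D.
The root is C#. A minor seventh above C# is B.
B is the chord's 7th.

7th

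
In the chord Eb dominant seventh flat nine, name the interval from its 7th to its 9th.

minor third

Eb dominant seventh flat nine is spelled Eb–G–Bb–Db–Fb.
7th = Db; 9th = Fb.
Db up to Fb is 3 semitones, a half step narrower than a major third, so the interval is minor.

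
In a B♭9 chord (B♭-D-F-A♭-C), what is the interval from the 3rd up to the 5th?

minor third

That puts D below F.
From D to F: 3 semitones over a third = minor.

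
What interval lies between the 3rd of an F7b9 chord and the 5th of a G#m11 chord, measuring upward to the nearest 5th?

augmented fourth

The 3rd of F7b9 is A; the 5th of G#m11 is D#.
From A to D#: 6 semitones over a fourth = augmented.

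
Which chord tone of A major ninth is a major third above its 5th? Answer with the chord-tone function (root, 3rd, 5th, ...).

7th

Amaj9 (A major ninth): A C# E G# B.
The 5th is E. A major third above E is G#.
G# is the chord's 7th.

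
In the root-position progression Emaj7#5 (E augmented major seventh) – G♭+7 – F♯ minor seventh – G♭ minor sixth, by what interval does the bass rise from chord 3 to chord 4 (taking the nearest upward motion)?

d2

The roots are F♯ and G♭.
From F♯ to G♭: 0 semitones over a second = diminished.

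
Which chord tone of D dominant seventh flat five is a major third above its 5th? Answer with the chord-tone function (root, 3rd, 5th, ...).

D7b5: D, F#, Ab, C.
The 5th is Ab. A major third above Ab is C.
C is the chord's 7th.

7th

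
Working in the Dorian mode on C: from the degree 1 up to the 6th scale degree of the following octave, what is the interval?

major 13th

C dorian: C D E♭ F G A B♭.
So we need the interval from C up to A.
Counting 13 letters and 21 half steps from C gives a major thirteenth.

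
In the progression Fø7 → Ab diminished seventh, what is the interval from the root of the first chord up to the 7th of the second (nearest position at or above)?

The root of Fø7 is F; the 7th of Ab diminished seventh is Gbb.
From F to Gbb: 0 semitones over a second = diminished.

diminished second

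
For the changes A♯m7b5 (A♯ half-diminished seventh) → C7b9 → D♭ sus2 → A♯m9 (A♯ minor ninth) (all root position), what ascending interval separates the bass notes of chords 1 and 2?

diminished 3rd

The roots are A♯ and C.
3 letter names make it a third; at 2 semitones (a whole step narrower than major) the quality is diminished.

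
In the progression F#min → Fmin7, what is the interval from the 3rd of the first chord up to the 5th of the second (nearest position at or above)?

m3

F#min has A as its 3rd, and Fmin7 has C as its 5th.
A up to C is 3 semitones, a half step narrower than a major third, so the interval is minor.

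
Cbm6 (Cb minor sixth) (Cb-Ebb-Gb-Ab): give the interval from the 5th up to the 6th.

major 2nd

The 5th is Gb and the 6th is Ab.
Gb up to Ab spans 2 letter names and 2 semitones — a major second.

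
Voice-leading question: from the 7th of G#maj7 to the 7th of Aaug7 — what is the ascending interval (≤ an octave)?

d2

The 7th of G#maj7 is F##; the 7th of Aaug7 is G.
2 letter names make it a second; at 0 semitones (a whole step narrower than major) the quality is diminished.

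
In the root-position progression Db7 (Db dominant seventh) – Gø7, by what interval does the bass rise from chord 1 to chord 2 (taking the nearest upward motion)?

augmented fourth

The roots are Db and G.
From Db to G: 6 semitones over a fourth = augmented.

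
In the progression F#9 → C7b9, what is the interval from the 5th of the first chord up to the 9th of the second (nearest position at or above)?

F#9 has C# as its 5th, and C7b9 has Db as its 9th.
C# up to Db is 0 semitones, a whole step narrower than a major second, so the interval is diminished.

d2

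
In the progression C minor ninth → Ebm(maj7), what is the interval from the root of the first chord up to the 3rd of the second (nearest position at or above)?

The root of C minor ninth is C; the 3rd of Ebm(maj7) is Gb.
C up to Gb is 6 semitones, a half step narrower than a perfect fifth, so the interval is diminished.

d5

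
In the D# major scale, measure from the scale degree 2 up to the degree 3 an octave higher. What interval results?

D# major: D# E# F## G# A# B# C##.
Scale degree 2 = E#; degree 3 (up an octave) = F##.
E# up to F## spans 9 letter names and 14 semitones — a major ninth.

M9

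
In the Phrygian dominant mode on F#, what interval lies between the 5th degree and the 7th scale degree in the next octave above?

m10

F# phrygian dominant: F# G A# B C# D E.
The 5th degree is C# and the 7th degree (up an octave) is E.
C# up to E is 15 semitones, a half step narrower than a major tenth, so the interval is minor.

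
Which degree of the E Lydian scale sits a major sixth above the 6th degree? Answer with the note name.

The scale is E F♯ G♯ A♯ B C♯ D♯.
The 6th degree is C♯; a major sixth above that is A♯ — scale degree 4.

A#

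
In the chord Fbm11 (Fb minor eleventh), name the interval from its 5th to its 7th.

Fbm11 (Fb minor eleventh): Fb Abb Cb Ebb Gb Bbb.
So we need the interval from Cb up to Ebb.
Cb up to Ebb is 3 semitones, a half step narrower than a major third, so the interval is minor.

minor 3rd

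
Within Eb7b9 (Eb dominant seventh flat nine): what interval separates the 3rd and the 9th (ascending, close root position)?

The chord tones of Eb dominant seventh flat nine are Eb, G, Bb, Db, Fb.
3rd = G; 9th = Fb.
7 letter names make it a seventh; at 9 semitones (a whole step narrower than major) the quality is diminished.

diminished 7th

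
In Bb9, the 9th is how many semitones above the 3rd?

The chord tones of Bb9 (Bb dominant ninth) are Bb–D–F–Ab–C.
D to C is a minor seventh: 10 semitones.

10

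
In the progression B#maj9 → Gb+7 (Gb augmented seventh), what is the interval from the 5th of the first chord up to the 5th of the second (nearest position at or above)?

B#maj9 has F## as its 5th, and Gb+7 (Gb augmented seventh) has D as its 5th.
6 letter names make it a sixth; at 7 semitones (a whole step narrower than major) the quality is diminished.

diminished sixth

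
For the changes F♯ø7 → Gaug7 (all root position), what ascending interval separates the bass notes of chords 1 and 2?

The roots are F♯ and G.
2 letter names make it a second; at 1 semitone (a half step narrower than major) the quality is minor.

minor second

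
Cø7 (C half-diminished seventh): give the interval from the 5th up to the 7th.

The chord tones of C half-diminished seventh are C, E♭, G♭, B♭.
So we need the interval from G♭ up to B♭.
G♭ up to B♭ spans 3 letter names and 4 semitones — a major third.

major third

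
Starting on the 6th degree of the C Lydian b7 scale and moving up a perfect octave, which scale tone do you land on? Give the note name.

The scale is C D E F# G A Bb.
The 6th degree is A; a perfect octave above that is A — scale degree 6.

A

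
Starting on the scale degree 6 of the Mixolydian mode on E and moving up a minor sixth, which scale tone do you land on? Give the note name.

A

The scale is E F# G# A B C# D.
The scale degree 6 is C#; a minor sixth above that is A — scale degree 4.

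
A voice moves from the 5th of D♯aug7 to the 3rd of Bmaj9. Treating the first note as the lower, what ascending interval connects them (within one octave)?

diminished 4th

The 5th of D♯aug7 is A𝄪; the 3rd of Bmaj9 is D♯.
A𝄪 up to D♯ is 4 semitones, a half step narrower than a perfect fourth, so the interval is diminished.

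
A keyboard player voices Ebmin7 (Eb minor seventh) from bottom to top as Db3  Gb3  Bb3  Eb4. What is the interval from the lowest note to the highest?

major ninth

The outer voices are Db3 and Eb4.
Counting 9 letters and 14 half steps from Db gives a major ninth.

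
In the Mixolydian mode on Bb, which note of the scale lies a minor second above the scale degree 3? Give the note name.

Eb

The scale is Bb C D Eb F G Ab.
The scale degree 3 is D; a minor second above that is Eb — scale degree 4.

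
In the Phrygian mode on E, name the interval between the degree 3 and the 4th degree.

major second

Spelling the Phrygian mode on E: E F G A B C D.
The degree 3 is G and the 4th scale degree is A.
Counting 2 letters and 2 half steps from G gives a major second.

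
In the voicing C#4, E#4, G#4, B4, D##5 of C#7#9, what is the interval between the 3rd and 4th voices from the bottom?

Those voices are G#4 and B4.
G# up to B is 3 semitones, a half step narrower than a major third, so the interval is minor.

minor third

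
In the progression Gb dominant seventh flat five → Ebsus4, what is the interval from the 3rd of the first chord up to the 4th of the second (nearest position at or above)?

Gb dominant seventh flat five has Bb as its 3rd, and Ebsus4 has Ab as its 4th.
From Bb to Ab: 10 semitones over a seventh = minor.

minor 7th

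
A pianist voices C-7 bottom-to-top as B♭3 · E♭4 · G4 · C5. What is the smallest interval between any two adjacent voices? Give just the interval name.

major third

Adjacent intervals: B♭3→E♭4 = perfect fourth; E♭4→G4 = major third; G4→C5 = perfect fourth.
The smallest is E♭4 to G4, a major third (4 semitones).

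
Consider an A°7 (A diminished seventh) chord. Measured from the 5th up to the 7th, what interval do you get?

m3

Spelling the chord: A C E♭ G♭.
That puts E♭ below G♭.
From E♭ to G♭: 3 semitones over a third = minor.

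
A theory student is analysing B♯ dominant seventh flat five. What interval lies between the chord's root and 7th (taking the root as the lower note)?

minor seventh

B♯7b5 is spelled B♯ D𝄪 F♯ A♯.
That puts B♯ below A♯.
7 letter names make it a seventh; at 10 semitones (a half step narrower than major) the quality is minor.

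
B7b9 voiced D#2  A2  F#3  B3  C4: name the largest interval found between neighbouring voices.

major sixth

Adjacent intervals: D#2→A2 = diminished fifth; A2→F#3 = major sixth; F#3→B3 = perfect fourth; B3→C4 = minor second.
The largest is A2 to F#3, a major sixth (9 semitones).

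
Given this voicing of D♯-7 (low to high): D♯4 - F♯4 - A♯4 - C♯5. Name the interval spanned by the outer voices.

minor 7th

The outer voices are D♯4 and C♯5.
7 letter names make it a seventh; at 10 semitones (a half step narrower than major) the quality is minor.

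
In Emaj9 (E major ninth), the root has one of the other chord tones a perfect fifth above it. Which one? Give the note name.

Emaj9: E, G#, B, D#, F#.
The root is E. A perfect fifth above E is B.
B is the chord's 5th.

B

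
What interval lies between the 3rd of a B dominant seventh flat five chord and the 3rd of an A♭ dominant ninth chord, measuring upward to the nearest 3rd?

d7

B dominant seventh flat five has D♯ as its 3rd, and A♭ dominant ninth has C as its 3rd.
D♯ up to C is 9 semitones, a whole step narrower than a major seventh, so the interval is diminished.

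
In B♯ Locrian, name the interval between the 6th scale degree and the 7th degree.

The scale runs B♯ C♯ D♯ E♯ F♯ G♯ A♯.
6th scale degree = G♯; scale degree 7 = A♯.
G♯ up to A♯ spans 2 letter names and 2 semitones — a major second.

major 2nd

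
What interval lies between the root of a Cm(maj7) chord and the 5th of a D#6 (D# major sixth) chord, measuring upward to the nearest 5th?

A6

The root of Cm(maj7) is C; the 5th of D#6 (D# major sixth) is A#.
From C to A#: 10 semitones over a sixth = augmented.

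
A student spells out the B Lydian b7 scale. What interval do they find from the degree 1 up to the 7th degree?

Spelling the B Lydian b7 scale: B C♯ D♯ E♯ F♯ G♯ A.
So we need the interval from B up to A.
B up to A is 10 semitones, a half step narrower than a major seventh, so the interval is minor.

m7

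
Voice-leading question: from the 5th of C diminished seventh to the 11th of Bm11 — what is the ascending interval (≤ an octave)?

A6

C diminished seventh has G♭ as its 5th, and Bm11 has E as its 11th.
6 letter names make it a sixth; at 10 semitones (a half step wider than major) the quality is augmented.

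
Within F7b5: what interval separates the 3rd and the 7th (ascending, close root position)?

F7b5 is spelled F A C♭ E♭.
So we need the interval from A up to E♭.
From A to E♭: 6 semitones over a fifth = diminished.

d5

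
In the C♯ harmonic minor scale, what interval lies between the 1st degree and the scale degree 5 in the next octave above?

perfect twelfth

The scale runs C♯ D♯ E F♯ G♯ A B♯.
So we need the interval from C♯ up to G♯.
C♯ up to G♯ spans 12 letter names and 19 semitones — a perfect twelfth.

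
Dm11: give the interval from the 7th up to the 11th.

perfect 5th

Spelling the chord: D-F-A-C-E-G.
That puts C below G.
From C to G is 7 semitones, exactly the perfect fifth.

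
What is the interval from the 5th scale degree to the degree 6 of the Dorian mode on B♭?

major second

Spelling the Dorian mode on B♭: B♭ C D♭ E♭ F G A♭.
The 5th scale degree is F and the scale degree 6 is G.
Counting 2 letters and 2 half steps from F gives a major second.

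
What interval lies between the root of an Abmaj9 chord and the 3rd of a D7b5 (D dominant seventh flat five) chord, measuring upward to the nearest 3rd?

The root of Abmaj9 is Ab; the 3rd of D7b5 (D dominant seventh flat five) is F#.
Ab up to F# is 10 semitones, a half step wider than a major sixth, so the interval is augmented.

A6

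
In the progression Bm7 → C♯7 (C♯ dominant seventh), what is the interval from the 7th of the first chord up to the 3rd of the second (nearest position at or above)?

The 7th of Bm7 is A; the 3rd of C♯7 (C♯ dominant seventh) is E♯.
5 letter names make it a fifth; at 8 semitones (a half step wider than perfect) the quality is augmented.

augmented fifth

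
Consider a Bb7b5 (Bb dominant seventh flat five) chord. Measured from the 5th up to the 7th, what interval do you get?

major third

Spelling the chord: Bb D Fb Ab.
The 5th is Fb and the 7th is Ab.
From Fb to Ab is 4 semitones, exactly the major third.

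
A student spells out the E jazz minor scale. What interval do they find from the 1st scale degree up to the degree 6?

Spelling the E jazz minor scale: E F# G A B C# D#.
That puts E below C#.
E up to C# spans 6 letter names and 9 semitones — a major sixth.

major sixth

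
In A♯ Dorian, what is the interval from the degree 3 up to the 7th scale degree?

P5

The scale runs A♯ B♯ C♯ D♯ E♯ F𝄪 G♯.
That puts C♯ below G♯.
From C♯ to G♯ is 7 semitones, exactly the perfect fifth.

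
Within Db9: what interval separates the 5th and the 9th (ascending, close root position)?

perfect fifth

The chord tones of Db9 are Db F Ab Cb Eb.
So we need the interval from Ab up to Eb.
Ab up to Eb spans 5 letter names and 7 semitones — a perfect fifth.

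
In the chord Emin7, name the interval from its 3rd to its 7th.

The chord tones of Em7 (E minor seventh) are E-G-B-D.
That puts G below D.
Counting 5 letters and 7 half steps from G gives a perfect fifth.

perfect fifth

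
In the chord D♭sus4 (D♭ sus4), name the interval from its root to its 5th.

D♭sus4 is spelled D♭–G♭–A♭.
Root = D♭; 5th = A♭.
Counting 5 letters and 7 half steps from D♭ gives a perfect fifth.

perfect fifth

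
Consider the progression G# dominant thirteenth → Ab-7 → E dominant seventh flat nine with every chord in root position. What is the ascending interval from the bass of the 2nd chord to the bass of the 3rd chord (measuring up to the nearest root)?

augmented 5th

The roots are Ab and E.
From Ab to E: 8 semitones over a fifth = augmented.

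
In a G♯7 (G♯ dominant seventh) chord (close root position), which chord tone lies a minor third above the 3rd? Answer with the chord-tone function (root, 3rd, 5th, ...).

G♯7 is spelled G♯–B♯–D♯–F♯.
The 3rd is B♯. A minor third above B♯ is D♯.
D♯ is the chord's 5th.

5th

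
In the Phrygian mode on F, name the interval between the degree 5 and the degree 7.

minor third

The scale runs F G♭ A♭ B♭ C D♭ E♭.
Degree 5 = C; 7th degree = E♭.
From C to E♭: 3 semitones over a third = minor.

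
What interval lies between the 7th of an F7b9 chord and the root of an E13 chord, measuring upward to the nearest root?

F7b9 has E♭ as its 7th, and E13 has E as its root.
E♭ up to E is 1 semitone, a half step wider than a perfect unison, so the interval is augmented.

augmented 1st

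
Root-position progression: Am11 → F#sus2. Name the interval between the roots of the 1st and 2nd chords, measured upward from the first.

The roots are A and F#.
From A to F# is 9 semitones, exactly the major sixth.

major sixth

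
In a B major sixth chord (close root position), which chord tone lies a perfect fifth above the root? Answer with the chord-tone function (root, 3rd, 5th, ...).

5th

B6 (B major sixth): B, D#, F#, G#.
The root is B. A perfect fifth above B is F#.
F# is the chord's 5th.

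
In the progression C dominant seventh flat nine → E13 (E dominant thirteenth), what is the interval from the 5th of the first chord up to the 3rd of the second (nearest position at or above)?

augmented 1st

C dominant seventh flat nine has G as its 5th, and E13 (E dominant thirteenth) has G# as its 3rd.
From G to G#: 1 semitone over a unison = augmented.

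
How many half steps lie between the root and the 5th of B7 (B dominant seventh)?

7

Spelling the chord: B D♯ F♯ A.
B to F♯ is a perfect fifth: 7 semitones.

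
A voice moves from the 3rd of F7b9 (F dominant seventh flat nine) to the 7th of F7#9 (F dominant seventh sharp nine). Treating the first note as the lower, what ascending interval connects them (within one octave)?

The 3rd of F7b9 (F dominant seventh flat nine) is A; the 7th of F7#9 (F dominant seventh sharp nine) is Eb.
A up to Eb is 6 semitones, a half step narrower than a perfect fifth, so the interval is diminished.

d5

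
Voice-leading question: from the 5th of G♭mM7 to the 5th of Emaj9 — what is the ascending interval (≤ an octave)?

A6

The 5th of G♭mM7 is D♭; the 5th of Emaj9 is B.
6 letter names make it a sixth; at 10 semitones (a half step wider than major) the quality is augmented.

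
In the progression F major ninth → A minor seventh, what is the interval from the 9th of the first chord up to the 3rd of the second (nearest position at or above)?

F major ninth has G as its 9th, and A minor seventh has C as its 3rd.
From G to C is 5 semitones, exactly the perfect fourth.

perfect fourth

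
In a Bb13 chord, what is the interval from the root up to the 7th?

minor seventh

Bb dominant thirteenth is spelled Bb, D, F, Ab, C, G.
Root = Bb; 7th = Ab.
From Bb to Ab: 10 semitones over a seventh = minor.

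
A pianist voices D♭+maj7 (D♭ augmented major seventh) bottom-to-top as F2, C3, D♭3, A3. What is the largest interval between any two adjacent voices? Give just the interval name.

augmented 5th

Adjacent intervals: F2→C3 = perfect fifth; C3→D♭3 = minor second; D♭3→A3 = augmented fifth.
The largest is D♭3 to A3, an augmented fifth (8 semitones).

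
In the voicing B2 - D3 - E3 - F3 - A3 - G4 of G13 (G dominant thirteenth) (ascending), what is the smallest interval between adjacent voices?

minor 2nd

Adjacent intervals: B2→D3 = minor third; D3→E3 = major second; E3→F3 = minor second; F3→A3 = major third; A3→G4 = minor seventh.
The smallest is E3 to F3, a minor second (1 semitone).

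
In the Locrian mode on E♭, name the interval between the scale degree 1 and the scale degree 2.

minor second

Spelling the Locrian mode on E♭: E♭ F♭ G♭ A♭ B𝄫 C♭ D♭.
The scale degree 1 is E♭ and the scale degree 2 is F♭.
E♭ up to F♭ is 1 semitone, a half step narrower than a major second, so the interval is minor.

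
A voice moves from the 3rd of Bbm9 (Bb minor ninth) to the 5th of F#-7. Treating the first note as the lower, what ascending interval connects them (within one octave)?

The 3rd of Bbm9 (Bb minor ninth) is Db; the 5th of F#-7 is C#.
7 letter names make it a seventh; at 12 semitones (a half step wider than major) the quality is augmented.

augmented 7th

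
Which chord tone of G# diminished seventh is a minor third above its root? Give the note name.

B

The chord tones of G# diminished seventh are G#, B, D, F.
The root is G#. A minor third above G# is B.
B is the chord's 3rd.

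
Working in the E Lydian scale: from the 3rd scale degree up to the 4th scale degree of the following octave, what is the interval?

Spelling the E Lydian scale: E F♯ G♯ A♯ B C♯ D♯.
3rd scale degree = G♯; 4th scale degree (up an octave) = A♯.
G♯ up to A♯ spans 9 letter names and 14 semitones — a major ninth.

M9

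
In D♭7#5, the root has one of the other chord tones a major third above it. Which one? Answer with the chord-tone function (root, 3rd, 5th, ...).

Spelling the chord: D♭-F-A-C♭.
The root is D♭. A major third above D♭ is F.
F is the chord's 3rd.

3rd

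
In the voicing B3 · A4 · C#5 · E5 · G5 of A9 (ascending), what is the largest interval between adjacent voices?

Adjacent intervals: B3→A4 = minor seventh; A4→C#5 = major third; C#5→E5 = minor third; E5→G5 = minor third.
The largest is B3 to A4, a minor seventh (10 semitones).

minor seventh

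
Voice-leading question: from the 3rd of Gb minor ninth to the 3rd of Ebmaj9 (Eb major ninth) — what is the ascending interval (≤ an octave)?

The 3rd of Gb minor ninth is Bbb; the 3rd of Ebmaj9 (Eb major ninth) is G.
Bbb up to G is 10 semitones, a half step wider than a major sixth, so the interval is augmented.

augmented 6th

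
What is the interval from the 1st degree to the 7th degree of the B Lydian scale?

major seventh

B lydian: B C# D# E# F# G# A#.
So we need the interval from B up to A#.
Counting 7 letters and 11 half steps from B gives a major seventh.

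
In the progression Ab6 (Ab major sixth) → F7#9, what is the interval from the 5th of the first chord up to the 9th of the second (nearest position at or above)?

Ab6 (Ab major sixth) has Eb as its 5th, and F7#9 has G# as its 9th.
From Eb to G#: 5 semitones over a third = augmented.

A3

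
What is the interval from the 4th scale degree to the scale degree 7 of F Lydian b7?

F lydian dominant: F G A B C D Eb.
4th scale degree = B; degree 7 = Eb.
4 letter names make it a fourth; at 4 semitones (a half step narrower than perfect) the quality is diminished.

diminished fourth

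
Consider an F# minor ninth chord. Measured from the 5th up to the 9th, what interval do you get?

Spelling the chord: F#-A-C#-E-G#.
5th = C#; 9th = G#.
From C# to G# is 7 semitones, exactly the perfect fifth.

perfect fifth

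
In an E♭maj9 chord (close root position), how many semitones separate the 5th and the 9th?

7

E♭ major ninth: E♭ G B♭ D F.
B♭ to F is a perfect fifth: 7 semitones.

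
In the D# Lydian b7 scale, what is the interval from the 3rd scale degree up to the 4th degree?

major second

D# lydian dominant: D# E# F## G## A# B# C#.
3rd scale degree = F##; 4th degree = G##.
Counting 2 letters and 2 half steps from F## gives a major second.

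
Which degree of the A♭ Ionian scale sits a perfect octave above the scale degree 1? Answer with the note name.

Ab

The scale is A♭ B♭ C D♭ E♭ F G.
The scale degree 1 is A♭; a perfect octave above that is A♭ — scale degree 1.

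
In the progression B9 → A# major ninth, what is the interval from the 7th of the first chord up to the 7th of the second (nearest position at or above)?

B9 has A as its 7th, and A# major ninth has G## as its 7th.
A up to G## is 12 semitones, a half step wider than a major seventh, so the interval is augmented.

A7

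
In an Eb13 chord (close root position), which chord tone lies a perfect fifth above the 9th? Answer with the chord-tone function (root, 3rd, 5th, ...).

Eb13: Eb–G–Bb–Db–F–C.
The 9th is F. A perfect fifth above F is C.
C is the chord's 13th.

13th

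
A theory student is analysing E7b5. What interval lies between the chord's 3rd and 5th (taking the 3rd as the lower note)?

The chord tones of E dominant seventh flat five are E–G#–Bb–D.
That puts G# below Bb.
3 letter names make it a third; at 2 semitones (a whole step narrower than major) the quality is diminished.

diminished third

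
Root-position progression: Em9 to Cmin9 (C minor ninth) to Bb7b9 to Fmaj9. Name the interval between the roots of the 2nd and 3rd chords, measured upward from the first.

The roots are C and Bb.
7 letter names make it a seventh; at 10 semitones (a half step narrower than major) the quality is minor.

minor seventh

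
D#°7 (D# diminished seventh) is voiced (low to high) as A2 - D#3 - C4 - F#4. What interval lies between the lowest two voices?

Those voices are A2 and D#3.
A up to D# is 6 semitones, a half step wider than a perfect fourth, so the interval is augmented.

augmented fourth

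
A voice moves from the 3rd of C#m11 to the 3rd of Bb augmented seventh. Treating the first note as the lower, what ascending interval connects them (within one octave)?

C#m11 has E as its 3rd, and Bb augmented seventh has D as its 3rd.
E up to D is 10 semitones, a half step narrower than a major seventh, so the interval is minor.

minor seventh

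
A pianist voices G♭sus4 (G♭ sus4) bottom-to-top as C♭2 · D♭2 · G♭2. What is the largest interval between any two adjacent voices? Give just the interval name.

Adjacent intervals: C♭2→D♭2 = major second; D♭2→G♭2 = perfect fourth.
The largest is D♭2 to G♭2, a perfect fourth (5 semitones).

perfect fourth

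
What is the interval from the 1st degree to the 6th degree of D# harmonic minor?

The scale runs D# E# F# G# A# B C##.
1st degree = D#; 6th degree = B.
From D# to B: 8 semitones over a sixth = minor.

m6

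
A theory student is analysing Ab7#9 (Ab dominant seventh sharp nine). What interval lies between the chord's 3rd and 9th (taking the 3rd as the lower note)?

Ab7#9 (Ab dominant seventh sharp nine) is spelled Ab–C–Eb–Gb–B.
The 3rd is C and the 9th is B.
C up to B spans 7 letter names and 11 semitones — a major seventh.

major seventh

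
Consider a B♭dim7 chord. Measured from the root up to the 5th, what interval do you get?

B♭dim7 is spelled B♭–D♭–F♭–A𝄫.
Root = B♭; 5th = F♭.
5 letter names make it a fifth; at 6 semitones (a half step narrower than perfect) the quality is diminished.

diminished fifth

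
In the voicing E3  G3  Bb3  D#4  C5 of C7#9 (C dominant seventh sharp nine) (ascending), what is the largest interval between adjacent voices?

d7

Adjacent intervals: E3→G3 = minor third; G3→Bb3 = minor third; Bb3→D#4 = augmented third; D#4→C5 = diminished seventh.
The largest is D#4 to C5, a diminished seventh (9 semitones).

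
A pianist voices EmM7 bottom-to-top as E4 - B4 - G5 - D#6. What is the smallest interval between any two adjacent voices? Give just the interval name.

perfect fifth

Adjacent intervals: E4→B4 = perfect fifth; B4→G5 = minor sixth; G5→D#6 = augmented fifth.
The smallest is E4 to B4, a perfect fifth (7 semitones).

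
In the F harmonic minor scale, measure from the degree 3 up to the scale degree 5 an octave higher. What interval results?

Spelling the F harmonic minor scale: F G Ab Bb C Db E.
Degree 3 = Ab; degree 5 (up an octave) = C.
Counting 10 letters and 16 half steps from Ab gives a major tenth.

major 10th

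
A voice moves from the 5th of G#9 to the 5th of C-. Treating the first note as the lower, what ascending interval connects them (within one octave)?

The 5th of G#9 is D#; the 5th of C- is G.
4 letter names make it a fourth; at 4 semitones (a half step narrower than perfect) the quality is diminished.

diminished fourth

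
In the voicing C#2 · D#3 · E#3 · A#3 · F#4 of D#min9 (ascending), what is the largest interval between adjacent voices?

Adjacent intervals: C#2→D#3 = major ninth; D#3→E#3 = major second; E#3→A#3 = perfect fourth; A#3→F#4 = minor sixth.
The largest is C#2 to D#3, a major ninth (14 semitones).

major ninth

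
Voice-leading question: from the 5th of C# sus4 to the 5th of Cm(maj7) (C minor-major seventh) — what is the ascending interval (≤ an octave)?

C# sus4 has G# as its 5th, and Cm(maj7) (C minor-major seventh) has G as its 5th.
From G# to G: 11 semitones over an octave = diminished.

diminished octave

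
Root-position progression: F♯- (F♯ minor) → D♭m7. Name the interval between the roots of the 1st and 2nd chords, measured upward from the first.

The roots are F♯ and D♭.
6 letter names make it a sixth; at 7 semitones (a whole step narrower than major) the quality is diminished.

diminished sixth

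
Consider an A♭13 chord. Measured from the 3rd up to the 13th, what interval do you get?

The chord tones of A♭13 (A♭ dominant thirteenth) are A♭ C E♭ G♭ B♭ F.
The 3rd is C and the 13th is F.
From C to F is 17 semitones, exactly the perfect eleventh.

perfect eleventh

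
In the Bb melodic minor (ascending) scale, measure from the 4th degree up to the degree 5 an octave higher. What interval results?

The scale runs Bb C Db Eb F G A.
The 4th degree is Eb and the 5th degree (up an octave) is F.
Counting 9 letters and 14 half steps from Eb gives a major ninth.

major ninth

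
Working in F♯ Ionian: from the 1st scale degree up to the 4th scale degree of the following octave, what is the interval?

Spelling F♯ Ionian: F♯ G♯ A♯ B C♯ D♯ E♯.
That puts F♯ below B.
From F♯ to B is 17 semitones, exactly the perfect eleventh.

perfect 11th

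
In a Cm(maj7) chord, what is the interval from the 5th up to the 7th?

Cm(maj7) is spelled C Eb G B.
So we need the interval from G up to B.
G up to B spans 3 letter names and 4 semitones — a major third.

major third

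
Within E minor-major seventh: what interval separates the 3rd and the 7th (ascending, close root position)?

Em(maj7) (E minor-major seventh): E-G-B-D#.
The 3rd is G and the 7th is D#.
5 letter names make it a fifth; at 8 semitones (a half step wider than perfect) the quality is augmented.

augmented fifth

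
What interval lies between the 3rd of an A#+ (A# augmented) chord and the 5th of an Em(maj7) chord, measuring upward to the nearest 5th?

The 3rd of A#+ (A# augmented) is C##; the 5th of Em(maj7) is B.
7 letter names make it a seventh; at 9 semitones (a whole step narrower than major) the quality is diminished.

diminished seventh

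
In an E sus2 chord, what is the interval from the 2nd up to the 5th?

The chord tones of Esus2 (E sus2) are E F♯ B.
2nd = F♯; 5th = B.
F♯ up to B spans 4 letter names and 5 semitones — a perfect fourth.

perfect fourth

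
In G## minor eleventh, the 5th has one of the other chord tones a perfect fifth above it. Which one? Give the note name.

The chord tones of G## minor eleventh are G## B# D## F## A## C##.
The 5th is D##. A perfect fifth above D## is A##.
A## is the chord's 9th.

A##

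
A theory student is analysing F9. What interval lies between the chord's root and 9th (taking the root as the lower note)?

major ninth

F9 is spelled F, A, C, Eb, G.
That puts F below G.
From F to G is 14 semitones, exactly the major ninth.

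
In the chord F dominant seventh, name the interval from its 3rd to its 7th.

diminished fifth

Spelling the chord: F, A, C, Eb.
So we need the interval from A up to Eb.
From A to Eb: 6 semitones over a fifth = diminished.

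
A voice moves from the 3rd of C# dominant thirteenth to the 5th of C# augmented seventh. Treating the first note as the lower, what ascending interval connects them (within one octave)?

M3

C# dominant thirteenth has E# as its 3rd, and C# augmented seventh has G## as its 5th.
E# up to G## spans 3 letter names and 4 semitones — a major third.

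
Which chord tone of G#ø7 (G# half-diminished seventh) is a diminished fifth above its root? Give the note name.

D

G#ø7: G#-B-D-F#.
The root is G#. A diminished fifth above G# is D.
D is the chord's 5th.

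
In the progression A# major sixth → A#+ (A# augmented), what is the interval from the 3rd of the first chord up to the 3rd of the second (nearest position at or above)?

The 3rd of A# major sixth is C##; the 3rd of A#+ (A# augmented) is C##.
From C## to C## is 0 semitones, exactly the perfect unison.

perfect unison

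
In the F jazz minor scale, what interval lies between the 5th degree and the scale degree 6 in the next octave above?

M9

F melodic minor: F G A♭ B♭ C D E.
5th degree = C; degree 6 (up an octave) = D.
C up to D spans 9 letter names and 14 semitones — a major ninth.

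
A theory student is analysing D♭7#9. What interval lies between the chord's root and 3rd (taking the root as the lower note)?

major third

D♭ dominant seventh sharp nine is spelled D♭ F A♭ C♭ E.
The root is D♭ and the 3rd is F.
Counting 3 letters and 4 half steps from D♭ gives a major third.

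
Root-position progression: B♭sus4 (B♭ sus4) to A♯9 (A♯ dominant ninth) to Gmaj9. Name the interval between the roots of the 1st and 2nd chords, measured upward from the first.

The roots are B♭ and A♯.
7 letter names make it a seventh; at 12 semitones (a half step wider than major) the quality is augmented.

augmented 7th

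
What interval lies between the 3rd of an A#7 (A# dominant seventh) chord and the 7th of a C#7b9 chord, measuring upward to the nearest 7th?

diminished 7th

A#7 (A# dominant seventh) has C## as its 3rd, and C#7b9 has B as its 7th.
C## up to B is 9 semitones, a whole step narrower than a major seventh, so the interval is diminished.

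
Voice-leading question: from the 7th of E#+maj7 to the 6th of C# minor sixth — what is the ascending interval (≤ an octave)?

E#+maj7 has D## as its 7th, and C# minor sixth has A# as its 6th.
D## up to A# is 6 semitones, a half step narrower than a perfect fifth, so the interval is diminished.

diminished fifth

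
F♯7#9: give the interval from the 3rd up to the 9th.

major seventh

F♯7#9 (F♯ dominant seventh sharp nine): F♯–A♯–C♯–E–G𝄪.
3rd = A♯; 9th = G𝄪.
Counting 7 letters and 11 half steps from A♯ gives a major seventh.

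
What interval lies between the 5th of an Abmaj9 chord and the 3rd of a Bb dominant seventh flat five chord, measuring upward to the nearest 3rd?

Abmaj9 has Eb as its 5th, and Bb dominant seventh flat five has D as its 3rd.
Eb up to D spans 7 letter names and 11 semitones — a major seventh.

major seventh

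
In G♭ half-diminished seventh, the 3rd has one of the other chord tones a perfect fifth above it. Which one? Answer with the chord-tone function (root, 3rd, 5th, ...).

7th

G♭ half-diminished seventh is spelled G♭-B𝄫-D𝄫-F♭.
The 3rd is B𝄫. A perfect fifth above B𝄫 is F♭.
F♭ is the chord's 7th.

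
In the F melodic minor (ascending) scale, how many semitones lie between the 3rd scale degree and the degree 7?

8

The scale is F G Ab Bb C D E.
Ab up to E is an augmented fifth — 8 semitones.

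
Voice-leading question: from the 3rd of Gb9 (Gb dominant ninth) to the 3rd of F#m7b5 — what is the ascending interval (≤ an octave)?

Gb9 (Gb dominant ninth) has Bb as its 3rd, and F#m7b5 has A as its 3rd.
Bb up to A spans 7 letter names and 11 semitones — a major seventh.

major 7th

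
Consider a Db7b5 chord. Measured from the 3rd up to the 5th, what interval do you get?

Spelling the chord: Db F Abb Cb.
So we need the interval from F up to Abb.
3 letter names make it a third; at 2 semitones (a whole step narrower than major) the quality is diminished.

diminished third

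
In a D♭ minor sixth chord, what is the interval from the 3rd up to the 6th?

D♭ minor sixth is spelled D♭-F♭-A♭-B♭.
3rd = F♭; 6th = B♭.
F♭ up to B♭ is 6 semitones, a half step wider than a perfect fourth, so the interval is augmented.

augmented 4th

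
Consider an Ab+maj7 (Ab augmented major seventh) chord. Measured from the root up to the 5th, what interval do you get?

The chord tones of Abmaj7#5 (Ab augmented major seventh) are Ab, C, E, G.
The root is Ab and the 5th is E.
Ab up to E is 8 semitones, a half step wider than a perfect fifth, so the interval is augmented.

augmented 5th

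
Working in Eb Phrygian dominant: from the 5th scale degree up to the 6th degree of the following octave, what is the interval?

minor 9th

Spelling Eb Phrygian dominant: Eb Fb G Ab Bb Cb Db.
So we need the interval from Bb up to Cb.
From Bb to Cb: 13 semitones over a ninth = minor.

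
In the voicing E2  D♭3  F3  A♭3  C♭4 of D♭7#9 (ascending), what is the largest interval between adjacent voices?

Adjacent intervals: E2→D♭3 = diminished seventh; D♭3→F3 = major third; F3→A♭3 = minor third; A♭3→C♭4 = minor third.
The largest is E2 to D♭3, a diminished seventh (9 semitones).

diminished seventh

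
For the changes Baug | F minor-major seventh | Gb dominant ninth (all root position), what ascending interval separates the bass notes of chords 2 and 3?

minor second

The roots are F and Gb.
F up to Gb is 1 semitone, a half step narrower than a major second, so the interval is minor.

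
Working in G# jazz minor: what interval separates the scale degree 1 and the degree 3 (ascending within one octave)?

minor third

Spelling G# jazz minor: G# A# B C# D# E# F##.
The scale degree 1 is G# and the 3rd scale degree is B.
G# up to B is 3 semitones, a half step narrower than a major third, so the interval is minor.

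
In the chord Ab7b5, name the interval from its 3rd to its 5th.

diminished 3rd

The chord tones of Ab7b5 (Ab dominant seventh flat five) are Ab C Ebb Gb.
3rd = C; 5th = Ebb.
3 letter names make it a third; at 2 semitones (a whole step narrower than major) the quality is diminished.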